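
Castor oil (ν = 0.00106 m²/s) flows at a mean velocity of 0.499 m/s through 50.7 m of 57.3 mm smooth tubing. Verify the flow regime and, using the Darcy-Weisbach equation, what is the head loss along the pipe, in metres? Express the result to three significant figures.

h_f ≈ 26.6 m

Re = VD/ν = 0.499·0.05730/0.00106 = 27.0 → laminar (Re < 2300)
f = 64/Re = 2.373
h_f = f(L/D)V²/(2g) = 2.373·(50.7/0.05730)·0.499²/(2·9.81) = 26.64 m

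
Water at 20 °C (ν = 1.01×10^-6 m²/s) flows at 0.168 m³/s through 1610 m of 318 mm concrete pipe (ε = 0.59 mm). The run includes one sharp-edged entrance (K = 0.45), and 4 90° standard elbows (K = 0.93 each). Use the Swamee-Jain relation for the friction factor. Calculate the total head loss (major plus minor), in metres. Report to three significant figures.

V = 4Q/(πD²) = 2.115 m/s; V²/2g = 0.2281 m
Re = 6.66×10^5, ε/D = 0.00186 → f = 0.02335 (Swamee-Jain)
Major: h_f = f(L/D)·V²/2g = 0.02335·5063·0.2281 = 26.96 m
Minor: ΣK = 4.17; h_m = ΣK·V²/2g = 0.9510 m
Total H_L = 26.96 + 0.9510 = 27.91 m

H_L ≈ 27.9 m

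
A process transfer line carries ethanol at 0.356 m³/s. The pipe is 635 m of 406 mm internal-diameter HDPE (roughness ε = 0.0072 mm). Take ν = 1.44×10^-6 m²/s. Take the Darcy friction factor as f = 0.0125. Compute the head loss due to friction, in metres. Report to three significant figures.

V = 4Q/(πD²) = 4·0.356/(π·0.406²) = 2.750 m/s
h_f = f(L/D)V²/(2g) = 0.01250·(635/0.406)·2.750²/(2·9.81) = 7.535 m

h_f ≈ 7.53 m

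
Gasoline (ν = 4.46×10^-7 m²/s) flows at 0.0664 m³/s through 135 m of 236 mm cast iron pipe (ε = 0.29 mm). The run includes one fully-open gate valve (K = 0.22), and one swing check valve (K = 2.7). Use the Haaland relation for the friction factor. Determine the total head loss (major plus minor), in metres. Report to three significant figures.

H_L ≈ 1.75 m

V = 4Q/(πD²) = 1.518 m/s; V²/2g = 0.1174 m
Re = 8.03×10^5, ε/D = 0.00123 → f = 0.02098 (Haaland)
Major: h_f = f(L/D)·V²/2g = 0.02098·572.0·0.1174 = 1.410 m
Minor: ΣK = 2.92; h_m = ΣK·V²/2g = 0.3429 m
Total H_L = 1.410 + 0.3429 = 1.753 m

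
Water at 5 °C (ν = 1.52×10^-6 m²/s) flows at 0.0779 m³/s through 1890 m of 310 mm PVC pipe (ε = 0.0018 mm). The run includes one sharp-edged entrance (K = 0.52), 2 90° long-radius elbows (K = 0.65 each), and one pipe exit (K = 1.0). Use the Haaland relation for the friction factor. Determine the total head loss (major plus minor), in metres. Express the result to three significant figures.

V = 4Q/(πD²) = 1.032 m/s; V²/2g = 0.05429 m
Re = 2.10×10^5, ε/D = 5.81×10^-6 → f = 0.01538 (Haaland)
Major: h_f = f(L/D)·V²/2g = 0.01538·6097·0.05429 = 5.091 m
Minor: ΣK = 2.82; h_m = ΣK·V²/2g = 0.1531 m
Total H_L = 5.091 + 0.1531 = 5.244 m

H_L ≈ 5.24 m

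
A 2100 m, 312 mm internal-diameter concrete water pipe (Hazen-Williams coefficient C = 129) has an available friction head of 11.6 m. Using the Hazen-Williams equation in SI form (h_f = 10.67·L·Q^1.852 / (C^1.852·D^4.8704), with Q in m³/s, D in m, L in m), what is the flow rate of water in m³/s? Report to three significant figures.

Rearranging: Q = [h_f·C^1.852·D^4.8704 / (10.67·L)]^(1/1.852)
Q = [11.6·129^1.852·0.312^4.8704 / (10.67·2100)]^0.540 = 0.1014 m³/s

Q ≈ 0.101 m³/s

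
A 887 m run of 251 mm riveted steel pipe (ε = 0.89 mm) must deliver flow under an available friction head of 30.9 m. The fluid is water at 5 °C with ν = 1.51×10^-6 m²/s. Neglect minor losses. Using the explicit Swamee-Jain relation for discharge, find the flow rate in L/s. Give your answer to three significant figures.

Q ≈ 123 L/s

Swamee-Jain (Type II): Q = -0.965·√(gD⁵h_f/L)·ln[ε/(3.7D) + √(3.17ν²L/(gD³h_f))]
√(gD⁵h_f/L) = √(9.81·0.251⁵·30.9/887) = 0.01845
ε/(3.7D) = 9.58×10^-4; √(3.17ν²L/(gD³h_f)) = 3.66×10^-5
Q = -0.965·0.01845·ln(9.949×10^-4) = 0.1231 m³/s
Check: V = 2.49 m/s, Re = 4.14×10^5, f = 0.02785, h_f = 31.0 m ≈ 30.9 m ✓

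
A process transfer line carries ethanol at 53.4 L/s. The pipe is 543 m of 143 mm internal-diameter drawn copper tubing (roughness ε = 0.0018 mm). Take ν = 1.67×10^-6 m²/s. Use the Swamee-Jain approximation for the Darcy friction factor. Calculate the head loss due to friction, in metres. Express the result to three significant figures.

h_f ≈ 31.4 m

V = 4Q/(πD²) = 4·0.0534/(π·0.143²) = 3.325 m/s
Re = VD/ν = 3.325·0.143/1.67×10^-6 = 2.85×10^5 → turbulent
ε/D = 0.0018/143 = 1.26×10^-5
Swamee-Jain: f = 0.01466
h_f = f(L/D)V²/(2g) = 0.01466·(543/0.143)·3.325²/(2·9.81) = 31.36 m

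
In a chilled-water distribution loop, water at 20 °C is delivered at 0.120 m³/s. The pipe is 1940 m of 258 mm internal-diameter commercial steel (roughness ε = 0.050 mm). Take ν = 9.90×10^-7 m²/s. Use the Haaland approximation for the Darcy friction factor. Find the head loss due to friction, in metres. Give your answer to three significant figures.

V = 4Q/(πD²) = 4·0.120/(π·0.258²) = 2.295 m/s
Re = VD/ν = 2.295·0.258/9.90×10^-7 = 5.98×10^5 → turbulent
ε/D = 0.050/258 = 1.94×10^-4
Haaland: f = 0.01501
h_f = f(L/D)V²/(2g) = 0.01501·(1940/0.258)·2.295²/(2·9.81) = 30.32 m

h_f ≈ 30.3 m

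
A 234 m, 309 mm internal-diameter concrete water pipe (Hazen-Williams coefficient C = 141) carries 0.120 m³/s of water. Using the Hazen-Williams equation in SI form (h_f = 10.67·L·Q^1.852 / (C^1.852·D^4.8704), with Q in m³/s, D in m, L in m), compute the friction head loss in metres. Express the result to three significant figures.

h_f ≈ 1.57 m

h_f = 10.67·234·0.120^1.852 / (141^1.852·0.309^4.8704) = 1.570 m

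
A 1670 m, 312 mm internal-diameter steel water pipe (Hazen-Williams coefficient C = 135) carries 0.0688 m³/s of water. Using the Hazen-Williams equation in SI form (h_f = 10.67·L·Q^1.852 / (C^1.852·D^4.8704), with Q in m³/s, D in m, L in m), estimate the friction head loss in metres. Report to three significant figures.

h_f ≈ 4.13 m

h_f = 10.67·1670·0.0688^1.852 / (135^1.852·0.312^4.8704) = 4.134 m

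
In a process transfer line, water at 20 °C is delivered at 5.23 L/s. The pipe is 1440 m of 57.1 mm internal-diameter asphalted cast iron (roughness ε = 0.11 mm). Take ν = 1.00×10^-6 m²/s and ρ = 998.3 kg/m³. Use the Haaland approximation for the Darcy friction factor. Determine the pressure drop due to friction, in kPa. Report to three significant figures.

Δp ≈ 1290 kPa

V = 4Q/(πD²) = 4·0.00523/(π·0.0571²) = 2.042 m/s
Re = VD/ν = 2.042·0.0571/1.00×10^-6 = 1.17×10^5 → turbulent
ε/D = 0.11/57.1 = 0.00193
Haaland: f = 0.02457
h_f = f(L/D)V²/(2g) = 0.02457·(1440/0.0571)·2.042²/(2·9.81) = 131.8 m
Δp = ρg·h_f = 998.3·9.81·131.8 = 1290 kPa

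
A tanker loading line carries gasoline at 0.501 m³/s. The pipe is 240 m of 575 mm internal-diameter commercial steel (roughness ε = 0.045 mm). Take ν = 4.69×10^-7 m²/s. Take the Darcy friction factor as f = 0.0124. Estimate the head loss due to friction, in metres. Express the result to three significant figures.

h_f ≈ 0.982 m

V = 4Q/(πD²) = 4·0.501/(π·0.575²) = 1.929 m/s
h_f = f(L/D)V²/(2g) = 0.01240·(240/0.575)·1.929²/(2·9.81) = 0.9820 m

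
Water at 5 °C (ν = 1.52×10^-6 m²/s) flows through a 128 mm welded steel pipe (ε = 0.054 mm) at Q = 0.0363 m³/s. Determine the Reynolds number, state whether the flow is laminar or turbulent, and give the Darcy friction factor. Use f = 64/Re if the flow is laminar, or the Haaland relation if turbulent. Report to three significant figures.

Re ≈ 2.38×10^5; turbulent; f ≈ 0.0179

V = 4Q/(πD²) = 2.821 m/s
Re = VD/ν = 2.821·0.128/1.52×10^-6 = 2.38×10^5
Re > 4000 → turbulent; ε/D = 4.22×10^-4
Haaland: f = 0.01793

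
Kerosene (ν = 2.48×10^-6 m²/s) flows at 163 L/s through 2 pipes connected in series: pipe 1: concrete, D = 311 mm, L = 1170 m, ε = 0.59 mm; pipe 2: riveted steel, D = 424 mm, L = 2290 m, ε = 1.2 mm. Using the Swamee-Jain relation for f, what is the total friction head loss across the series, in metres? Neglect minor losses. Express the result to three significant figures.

Pipe 1: V = 2.146 m/s, Re = 2.69×10^5, ε/D = 0.00190, f = 0.02394, h_1 = f(L/D)V²/2g = 21.14 m
Pipe 2: V = 1.154 m/s, Re = 1.97×10^5, ε/D = 0.00283, f = 0.02663, h_2 = f(L/D)V²/2g = 9.771 m
Series → Q common, losses add: H = Σh = 30.91 m

H ≈ 30.9 m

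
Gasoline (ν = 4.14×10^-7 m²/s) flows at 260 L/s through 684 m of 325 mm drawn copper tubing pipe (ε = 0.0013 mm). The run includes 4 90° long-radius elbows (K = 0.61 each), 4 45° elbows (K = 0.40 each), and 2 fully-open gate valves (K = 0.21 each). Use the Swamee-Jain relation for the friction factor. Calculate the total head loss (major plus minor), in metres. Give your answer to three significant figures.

H_L ≈ 13.0 m

V = 4Q/(πD²) = 3.134 m/s; V²/2g = 0.5007 m
Re = 2.46×10^6, ε/D = 4.00×10^-6 → f = 0.01021 (Swamee-Jain)
Major: h_f = f(L/D)·V²/2g = 0.01021·2105·0.5007 = 10.75 m
Minor: ΣK = 4.46; h_m = ΣK·V²/2g = 2.233 m
Total H_L = 10.75 + 2.233 = 12.99 m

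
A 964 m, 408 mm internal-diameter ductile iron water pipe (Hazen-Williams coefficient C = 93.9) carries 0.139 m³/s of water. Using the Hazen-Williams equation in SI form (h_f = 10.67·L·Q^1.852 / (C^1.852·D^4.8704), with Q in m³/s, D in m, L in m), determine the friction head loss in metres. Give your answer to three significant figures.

h_f ≈ 4.66 m

h_f = 10.67·964·0.139^1.852 / (93.9^1.852·0.408^4.8704) = 4.656 m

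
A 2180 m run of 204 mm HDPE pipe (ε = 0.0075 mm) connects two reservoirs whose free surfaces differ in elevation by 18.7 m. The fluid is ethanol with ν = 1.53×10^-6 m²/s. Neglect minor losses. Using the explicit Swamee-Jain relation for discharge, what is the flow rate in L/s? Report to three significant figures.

Q ≈ 47.9 L/s

Swamee-Jain (Type II): Q = -0.965·√(gD⁵h_f/L)·ln[ε/(3.7D) + √(3.17ν²L/(gD³h_f))]
√(gD⁵h_f/L) = √(9.81·0.204⁵·18.7/2180) = 0.005453
ε/(3.7D) = 9.94×10^-6; √(3.17ν²L/(gD³h_f)) = 1.02×10^-4
Q = -0.965·0.005453·ln(1.119×10^-4) = 0.04787 m³/s
Check: V = 1.46 m/s, Re = 1.95×10^5, f = 0.01593, h_f = 18.6 m ≈ 18.7 m ✓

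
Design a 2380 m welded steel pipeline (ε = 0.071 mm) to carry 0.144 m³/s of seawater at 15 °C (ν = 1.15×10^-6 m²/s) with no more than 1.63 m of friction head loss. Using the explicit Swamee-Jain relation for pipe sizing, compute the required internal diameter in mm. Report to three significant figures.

D ≈ 530 mm

Swamee-Jain (Type III): D = 0.66·[ε^1.25·(LQ²/(gh_f))^4.75 + ν·Q^9.4·(L/(gh_f))^5.2]^0.04
LQ²/(gh_f) = 3.086; L/(gh_f) = 148.8
Term 1 = ε^1.25·(…)^4.75 = 0.00138; Term 2 = ν·Q^9.4·(…)^5.2 = 0.00280
D = 0.66·(0.00138 + 0.00280)^0.04 = 0.5301 m = 530 mm
Check: V = 0.652 m/s, Re = 3.01×10^5, f = 0.01574, h_f = 1.53 m ≈ 1.63 m ✓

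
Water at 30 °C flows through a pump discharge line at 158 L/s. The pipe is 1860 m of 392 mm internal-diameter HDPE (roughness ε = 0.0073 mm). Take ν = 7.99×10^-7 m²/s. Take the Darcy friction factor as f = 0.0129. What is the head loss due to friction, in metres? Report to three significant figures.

V = 4Q/(πD²) = 4·0.158/(π·0.392²) = 1.309 m/s
h_f = f(L/D)V²/(2g) = 0.01290·(1860/0.392)·1.309²/(2·9.81) = 5.347 m

h_f ≈ 5.35 m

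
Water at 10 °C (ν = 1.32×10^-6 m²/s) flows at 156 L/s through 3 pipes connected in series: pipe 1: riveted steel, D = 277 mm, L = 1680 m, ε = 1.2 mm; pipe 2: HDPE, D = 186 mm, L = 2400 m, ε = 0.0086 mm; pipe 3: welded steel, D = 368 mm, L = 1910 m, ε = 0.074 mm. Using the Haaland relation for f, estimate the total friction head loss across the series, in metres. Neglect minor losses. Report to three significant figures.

Pipe 1: V = 2.589 m/s, Re = 5.43×10^5, ε/D = 0.00433, f = 0.02933, h_1 = f(L/D)V²/2g = 60.75 m
Pipe 2: V = 5.741 m/s, Re = 8.09×10^5, ε/D = 4.62×10^-5, f = 0.01277, h_2 = f(L/D)V²/2g = 276.9 m
Pipe 3: V = 1.467 m/s, Re = 4.09×10^5, ε/D = 2.01×10^-4, f = 0.01557, h_3 = f(L/D)V²/2g = 8.862 m
Series → Q common, losses add: H = Σh = 346.5 m

H ≈ 346 m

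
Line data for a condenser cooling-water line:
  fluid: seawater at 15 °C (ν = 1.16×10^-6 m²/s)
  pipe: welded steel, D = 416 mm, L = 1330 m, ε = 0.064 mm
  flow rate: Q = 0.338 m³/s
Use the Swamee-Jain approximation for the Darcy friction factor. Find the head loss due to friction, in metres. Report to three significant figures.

V = 4Q/(πD²) = 4·0.338/(π·0.416²) = 2.487 m/s
Re = VD/ν = 2.487·0.416/1.16×10^-6 = 8.92×10^5 → turbulent
ε/D = 0.064/416 = 1.54×10^-4
Swamee-Jain: f = 0.01435
h_f = f(L/D)V²/(2g) = 0.01435·(1330/0.416)·2.487²/(2·9.81) = 14.46 m

h_f ≈ 14.5 m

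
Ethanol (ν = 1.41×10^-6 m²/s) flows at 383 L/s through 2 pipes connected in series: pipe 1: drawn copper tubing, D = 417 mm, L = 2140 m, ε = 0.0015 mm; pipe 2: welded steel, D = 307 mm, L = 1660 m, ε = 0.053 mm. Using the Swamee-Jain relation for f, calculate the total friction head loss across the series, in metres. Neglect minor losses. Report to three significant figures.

H ≈ 131 m

Pipe 1: V = 2.804 m/s, Re = 8.29×10^5, ε/D = 3.60×10^-6, f = 0.01206, h_1 = f(L/D)V²/2g = 24.81 m
Pipe 2: V = 5.174 m/s, Re = 1.13×10^6, ε/D = 1.73×10^-4, f = 0.01436, h_2 = f(L/D)V²/2g = 105.9 m
Series → Q common, losses add: H = Σh = 130.7 m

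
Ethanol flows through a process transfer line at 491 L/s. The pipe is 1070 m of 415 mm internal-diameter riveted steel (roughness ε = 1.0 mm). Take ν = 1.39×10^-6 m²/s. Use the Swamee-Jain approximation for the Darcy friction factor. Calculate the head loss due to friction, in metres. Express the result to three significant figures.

h_f ≈ 43.0 m

V = 4Q/(πD²) = 4·0.491/(π·0.415²) = 3.630 m/s
Re = VD/ν = 3.630·0.415/1.39×10^-6 = 1.08×10^6 → turbulent
ε/D = 1.0/415 = 0.00241
Swamee-Jain: f = 0.02484
h_f = f(L/D)V²/(2g) = 0.02484·(1070/0.415)·3.630²/(2·9.81) = 43.01 m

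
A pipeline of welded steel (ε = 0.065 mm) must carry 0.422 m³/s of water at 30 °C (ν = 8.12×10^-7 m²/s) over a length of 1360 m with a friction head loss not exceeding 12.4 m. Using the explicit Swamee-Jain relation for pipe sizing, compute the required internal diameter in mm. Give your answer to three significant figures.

D ≈ 471 mm

Swamee-Jain (Type III): D = 0.66·[ε^1.25·(LQ²/(gh_f))^4.75 + ν·Q^9.4·(L/(gh_f))^5.2]^0.04
LQ²/(gh_f) = 1.991; L/(gh_f) = 11.18
Term 1 = ε^1.25·(…)^4.75 = 1.54×10^-4; Term 2 = ν·Q^9.4·(…)^5.2 = 6.91×10^-5
D = 0.66·(1.54×10^-4 + 6.91×10^-5)^0.04 = 0.4715 m = 471 mm
Check: V = 2.42 m/s, Re = 1.40×10^6, f = 0.01373, h_f = 11.8 m ≈ 12.4 m ✓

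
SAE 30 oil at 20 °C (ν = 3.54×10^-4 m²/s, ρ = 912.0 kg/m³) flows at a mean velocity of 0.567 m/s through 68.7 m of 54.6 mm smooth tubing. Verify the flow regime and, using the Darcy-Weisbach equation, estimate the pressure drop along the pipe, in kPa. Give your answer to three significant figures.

Δp ≈ 135 kPa

Re = VD/ν = 0.567·0.05460/3.54×10^-4 = 87.5 → laminar (Re < 2300)
f = 64/Re = 0.7318
h_f = f(L/D)V²/(2g) = 0.7318·(68.7/0.05460)·0.567²/(2·9.81) = 15.09 m
Δp = ρg·h_f = 912.0·9.81·15.09 = 135.0 kPa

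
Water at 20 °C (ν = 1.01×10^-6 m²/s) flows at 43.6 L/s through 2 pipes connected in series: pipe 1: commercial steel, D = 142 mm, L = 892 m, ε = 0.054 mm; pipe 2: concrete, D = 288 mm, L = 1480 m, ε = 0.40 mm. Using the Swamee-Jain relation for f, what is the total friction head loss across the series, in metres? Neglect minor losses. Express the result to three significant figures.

H ≈ 44.5 m

Pipe 1: V = 2.753 m/s, Re = 3.87×10^5, ε/D = 3.80×10^-4, f = 0.01726, h_1 = f(L/D)V²/2g = 41.89 m
Pipe 2: V = 0.6693 m/s, Re = 1.91×10^5, ε/D = 0.00139, f = 0.02266, h_2 = f(L/D)V²/2g = 2.658 m
Series → Q common, losses add: H = Σh = 44.55 m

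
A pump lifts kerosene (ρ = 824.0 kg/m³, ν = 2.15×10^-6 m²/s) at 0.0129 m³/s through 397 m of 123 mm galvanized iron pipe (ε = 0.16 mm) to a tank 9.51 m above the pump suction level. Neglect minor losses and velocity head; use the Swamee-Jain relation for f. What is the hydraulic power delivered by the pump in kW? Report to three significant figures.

V = 4Q/(πD²) = 1.086 m/s; Re = 6.21×10^4; ε/D = 0.00130; f = 0.02441
h_f = f(L/D)V²/2g = 4.732 m
Total head H = z + h_f = 9.51 + 4.732 = 14.24 m
P_hyd = ρgQH = 824.0·9.81·0.0129·14.24 = 1.485 kW

P_hyd ≈ 1.49 kW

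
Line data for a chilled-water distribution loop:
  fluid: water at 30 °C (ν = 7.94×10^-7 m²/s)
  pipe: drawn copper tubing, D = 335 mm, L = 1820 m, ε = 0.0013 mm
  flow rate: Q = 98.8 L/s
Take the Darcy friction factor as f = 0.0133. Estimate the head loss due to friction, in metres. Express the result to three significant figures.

V = 4Q/(πD²) = 4·0.0988/(π·0.335²) = 1.121 m/s
h_f = f(L/D)V²/(2g) = 0.01330·(1820/0.335)·1.121²/(2·9.81) = 4.627 m

h_f ≈ 4.63 m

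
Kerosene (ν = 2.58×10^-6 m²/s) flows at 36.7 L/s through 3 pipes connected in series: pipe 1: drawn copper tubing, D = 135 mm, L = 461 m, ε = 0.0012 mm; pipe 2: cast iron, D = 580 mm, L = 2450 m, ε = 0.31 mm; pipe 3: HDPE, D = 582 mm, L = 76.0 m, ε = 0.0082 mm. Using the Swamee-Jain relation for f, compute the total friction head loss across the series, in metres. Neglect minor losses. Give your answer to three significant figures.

Pipe 1: V = 2.564 m/s, Re = 1.34×10^5, ε/D = 8.89×10^-6, f = 0.01688, h_1 = f(L/D)V²/2g = 19.31 m
Pipe 2: V = 0.1389 m/s, Re = 3.12×10^4, ε/D = 5.34×10^-4, f = 0.02473, h_2 = f(L/D)V²/2g = 0.1027 m
Pipe 3: V = 0.1380 m/s, Re = 3.11×10^4, ε/D = 1.41×10^-5, f = 0.02321, h_3 = f(L/D)V²/2g = 0.002940 m
Series → Q common, losses add: H = Σh = 19.42 m

H ≈ 19.4 m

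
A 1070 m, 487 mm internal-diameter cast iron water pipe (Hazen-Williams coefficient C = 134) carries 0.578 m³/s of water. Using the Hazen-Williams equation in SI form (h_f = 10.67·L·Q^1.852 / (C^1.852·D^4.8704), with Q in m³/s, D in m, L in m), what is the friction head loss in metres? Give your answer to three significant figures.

h_f = 10.67·1070·0.578^1.852 / (134^1.852·0.487^4.8704) = 15.82 m

h_f ≈ 15.8 m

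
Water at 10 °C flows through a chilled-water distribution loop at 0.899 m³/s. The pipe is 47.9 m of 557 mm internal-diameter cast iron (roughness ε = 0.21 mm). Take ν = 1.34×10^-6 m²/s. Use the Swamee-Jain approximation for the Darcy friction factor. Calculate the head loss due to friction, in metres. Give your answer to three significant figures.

V = 4Q/(πD²) = 4·0.899/(π·0.557²) = 3.689 m/s
Re = VD/ν = 3.689·0.557/1.34×10^-6 = 1.53×10^6 → turbulent
ε/D = 0.21/557 = 3.77×10^-4
Swamee-Jain: f = 0.01619
h_f = f(L/D)V²/(2g) = 0.01619·(47.9/0.557)·3.689²/(2·9.81) = 0.9657 m

h_f ≈ 0.966 m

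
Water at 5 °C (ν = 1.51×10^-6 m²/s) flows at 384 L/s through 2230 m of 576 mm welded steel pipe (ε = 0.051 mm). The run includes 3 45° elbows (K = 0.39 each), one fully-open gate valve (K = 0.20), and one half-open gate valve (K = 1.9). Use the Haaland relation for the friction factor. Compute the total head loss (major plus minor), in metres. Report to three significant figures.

H_L ≈ 6.34 m

V = 4Q/(πD²) = 1.474 m/s; V²/2g = 0.1107 m
Re = 5.62×10^5, ε/D = 8.85×10^-5 → f = 0.01394 (Haaland)
Major: h_f = f(L/D)·V²/2g = 0.01394·3872·0.1107 = 5.973 m
Minor: ΣK = 3.27; h_m = ΣK·V²/2g = 0.3619 m
Total H_L = 5.973 + 0.3619 = 6.335 m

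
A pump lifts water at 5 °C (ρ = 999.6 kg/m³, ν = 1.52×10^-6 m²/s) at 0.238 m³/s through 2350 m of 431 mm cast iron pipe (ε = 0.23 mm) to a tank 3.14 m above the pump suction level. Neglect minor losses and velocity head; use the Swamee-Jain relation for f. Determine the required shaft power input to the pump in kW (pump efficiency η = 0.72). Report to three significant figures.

P_shaft ≈ 53.5 kW

V = 4Q/(πD²) = 1.631 m/s; Re = 4.63×10^5; ε/D = 5.34×10^-4; f = 0.01805
h_f = f(L/D)V²/2g = 13.35 m
Total head H = z + h_f = 3.14 + 13.35 = 16.49 m
P_hyd = ρgQH = 999.6·9.81·0.238·16.49 = 38.49 kW
P_shaft = P_hyd/η = 38.49/0.72 = 53.45 kW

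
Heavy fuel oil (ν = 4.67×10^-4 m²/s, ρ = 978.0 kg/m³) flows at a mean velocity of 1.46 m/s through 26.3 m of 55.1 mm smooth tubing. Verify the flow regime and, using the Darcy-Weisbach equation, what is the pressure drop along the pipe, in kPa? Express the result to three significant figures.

Re = VD/ν = 1.46·0.05510/4.67×10^-4 = 172 → laminar (Re < 2300)
f = 64/Re = 0.3715
h_f = f(L/D)V²/(2g) = 0.3715·(26.3/0.05510)·1.46²/(2·9.81) = 19.27 m
Δp = ρg·h_f = 978.0·9.81·19.27 = 184.8 kPa

Δp ≈ 185 kPa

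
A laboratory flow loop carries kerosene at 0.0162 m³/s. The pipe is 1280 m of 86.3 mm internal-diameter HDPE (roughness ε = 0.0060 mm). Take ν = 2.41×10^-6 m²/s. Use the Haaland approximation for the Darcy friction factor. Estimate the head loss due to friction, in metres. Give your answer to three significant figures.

h_f ≈ 105 m

V = 4Q/(πD²) = 4·0.0162/(π·0.0863²) = 2.770 m/s
Re = VD/ν = 2.770·0.0863/2.41×10^-6 = 9.92×10^4 → turbulent
ε/D = 0.0060/86.3 = 6.95×10^-5
Haaland: f = 0.01815
h_f = f(L/D)V²/(2g) = 0.01815·(1280/0.0863)·2.770²/(2·9.81) = 105.3 m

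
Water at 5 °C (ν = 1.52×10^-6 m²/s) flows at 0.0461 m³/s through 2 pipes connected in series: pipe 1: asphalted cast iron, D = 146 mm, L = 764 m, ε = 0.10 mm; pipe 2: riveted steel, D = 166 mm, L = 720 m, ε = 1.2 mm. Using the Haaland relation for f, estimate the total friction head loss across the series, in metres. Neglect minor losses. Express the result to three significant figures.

Pipe 1: V = 2.754 m/s, Re = 2.64×10^5, ε/D = 6.85×10^-4, f = 0.01921, h_1 = f(L/D)V²/2g = 38.84 m
Pipe 2: V = 2.130 m/s, Re = 2.33×10^5, ε/D = 0.00723, f = 0.03443, h_2 = f(L/D)V²/2g = 34.53 m
Series → Q common, losses add: H = Σh = 73.37 m

H ≈ 73.4 m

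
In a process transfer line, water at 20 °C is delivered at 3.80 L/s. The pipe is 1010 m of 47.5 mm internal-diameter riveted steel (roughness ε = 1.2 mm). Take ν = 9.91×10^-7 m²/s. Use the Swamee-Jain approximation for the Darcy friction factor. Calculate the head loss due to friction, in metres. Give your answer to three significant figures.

V = 4Q/(πD²) = 4·0.00380/(π·0.0475²) = 2.144 m/s
Re = VD/ν = 2.144·0.0475/9.91×10^-7 = 1.03×10^5 → turbulent
ε/D = 1.2/47.5 = 0.0253
Swamee-Jain: f = 0.05385
h_f = f(L/D)V²/(2g) = 0.05385·(1010/0.0475)·2.144²/(2·9.81) = 268.4 m

h_f ≈ 268 m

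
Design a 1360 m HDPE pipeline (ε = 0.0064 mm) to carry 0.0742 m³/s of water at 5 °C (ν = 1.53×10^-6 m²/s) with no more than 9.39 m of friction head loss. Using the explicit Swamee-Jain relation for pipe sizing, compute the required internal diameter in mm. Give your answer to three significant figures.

D ≈ 255 mm

Swamee-Jain (Type III): D = 0.66·[ε^1.25·(LQ²/(gh_f))^4.75 + ν·Q^9.4·(L/(gh_f))^5.2]^0.04
LQ²/(gh_f) = 0.08129; L/(gh_f) = 14.76
Term 1 = ε^1.25·(…)^4.75 = 2.14×10^-12; Term 2 = ν·Q^9.4·(…)^5.2 = 4.43×10^-11
D = 0.66·(2.14×10^-12 + 4.43×10^-11)^0.04 = 0.2548 m = 255 mm
Check: V = 1.46 m/s, Re = 2.42×10^5, f = 0.01522, h_f = 8.77 m ≈ 9.39 m ✓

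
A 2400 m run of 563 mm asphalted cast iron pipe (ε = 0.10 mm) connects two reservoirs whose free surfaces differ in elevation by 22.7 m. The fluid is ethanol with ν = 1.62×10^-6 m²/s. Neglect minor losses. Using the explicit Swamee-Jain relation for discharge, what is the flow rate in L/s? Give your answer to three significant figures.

Q ≈ 668 L/s

Swamee-Jain (Type II): Q = -0.965·√(gD⁵h_f/L)·ln[ε/(3.7D) + √(3.17ν²L/(gD³h_f))]
√(gD⁵h_f/L) = √(9.81·0.563⁵·22.7/2400) = 0.07245
ε/(3.7D) = 4.80×10^-5; √(3.17ν²L/(gD³h_f)) = 2.24×10^-5
Q = -0.965·0.07245·ln(7.042×10^-5) = 0.6684 m³/s
Check: V = 2.68 m/s, Re = 9.33×10^5, f = 0.01458, h_f = 22.8 m ≈ 22.7 m ✓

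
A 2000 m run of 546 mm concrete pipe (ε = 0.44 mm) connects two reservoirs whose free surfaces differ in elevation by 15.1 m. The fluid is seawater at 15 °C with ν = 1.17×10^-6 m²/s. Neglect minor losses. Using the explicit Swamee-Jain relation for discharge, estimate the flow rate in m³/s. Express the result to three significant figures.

Swamee-Jain (Type II): Q = -0.965·√(gD⁵h_f/L)·ln[ε/(3.7D) + √(3.17ν²L/(gD³h_f))]
√(gD⁵h_f/L) = √(9.81·0.546⁵·15.1/2000) = 0.05995
ε/(3.7D) = 2.18×10^-4; √(3.17ν²L/(gD³h_f)) = 1.90×10^-5
Q = -0.965·0.05995·ln(2.368×10^-4) = 0.4830 m³/s
Check: V = 2.06 m/s, Re = 9.63×10^5, f = 0.01911, h_f = 15.2 m ≈ 15.1 m ✓

Q ≈ 0.483 m³/s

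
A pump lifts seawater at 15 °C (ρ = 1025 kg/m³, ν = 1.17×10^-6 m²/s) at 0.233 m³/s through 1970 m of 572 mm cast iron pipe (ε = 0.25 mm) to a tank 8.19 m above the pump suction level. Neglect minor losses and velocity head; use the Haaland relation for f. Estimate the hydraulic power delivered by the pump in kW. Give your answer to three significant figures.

P_hyd ≈ 25.0 kW

V = 4Q/(πD²) = 0.9067 m/s; Re = 4.43×10^5; ε/D = 4.37×10^-4; f = 0.01727
h_f = f(L/D)V²/2g = 2.493 m
Total head H = z + h_f = 8.19 + 2.493 = 10.68 m
P_hyd = ρgQH = 1025·9.81·0.233·10.68 = 25.03 kW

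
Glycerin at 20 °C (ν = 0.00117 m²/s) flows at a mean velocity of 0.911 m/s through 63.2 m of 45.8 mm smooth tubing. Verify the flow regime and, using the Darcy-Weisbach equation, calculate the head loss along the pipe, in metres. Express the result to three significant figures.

h_f ≈ 105 m

Re = VD/ν = 0.911·0.04580/0.00117 = 35.7 → laminar (Re < 2300)
f = 64/Re = 1.795
h_f = f(L/D)V²/(2g) = 1.795·(63.2/0.04580)·0.911²/(2·9.81) = 104.8 m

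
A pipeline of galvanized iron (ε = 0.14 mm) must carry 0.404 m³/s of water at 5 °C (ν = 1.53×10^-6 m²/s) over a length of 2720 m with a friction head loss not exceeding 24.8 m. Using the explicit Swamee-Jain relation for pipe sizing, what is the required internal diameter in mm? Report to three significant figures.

D ≈ 480 mm

Swamee-Jain (Type III): D = 0.66·[ε^1.25·(LQ²/(gh_f))^4.75 + ν·Q^9.4·(L/(gh_f))^5.2]^0.04
LQ²/(gh_f) = 1.825; L/(gh_f) = 11.18
Term 1 = ε^1.25·(…)^4.75 = 2.65×10^-4; Term 2 = ν·Q^9.4·(…)^5.2 = 8.64×10^-5
D = 0.66·(2.65×10^-4 + 8.64×10^-5)^0.04 = 0.4802 m = 480 mm
Check: V = 2.23 m/s, Re = 7.00×10^5, f = 0.01596, h_f = 22.9 m ≈ 24.8 m ✓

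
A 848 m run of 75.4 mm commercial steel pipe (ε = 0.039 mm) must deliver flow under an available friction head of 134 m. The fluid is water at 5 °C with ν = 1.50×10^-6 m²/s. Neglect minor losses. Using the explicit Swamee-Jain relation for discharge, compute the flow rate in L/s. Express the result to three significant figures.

Q ≈ 15.6 L/s

Swamee-Jain (Type II): Q = -0.965·√(gD⁵h_f/L)·ln[ε/(3.7D) + √(3.17ν²L/(gD³h_f))]
√(gD⁵h_f/L) = √(9.81·0.0754⁵·134/848) = 0.001944
ε/(3.7D) = 1.40×10^-4; √(3.17ν²L/(gD³h_f)) = 1.04×10^-4
Q = -0.965·0.001944·ln(2.434×10^-4) = 0.01561 m³/s
Check: V = 3.50 m/s, Re = 1.76×10^5, f = 0.01925, h_f = 135 m ≈ 134 m ✓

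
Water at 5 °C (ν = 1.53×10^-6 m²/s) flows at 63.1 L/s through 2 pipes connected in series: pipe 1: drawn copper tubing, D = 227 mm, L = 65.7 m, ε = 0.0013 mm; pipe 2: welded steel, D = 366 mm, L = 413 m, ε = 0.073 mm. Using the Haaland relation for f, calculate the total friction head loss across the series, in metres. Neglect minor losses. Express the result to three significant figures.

H ≈ 0.907 m

Pipe 1: V = 1.559 m/s, Re = 2.31×10^5, ε/D = 5.73×10^-6, f = 0.01511, h_1 = f(L/D)V²/2g = 0.5417 m
Pipe 2: V = 0.5998 m/s, Re = 1.43×10^5, ε/D = 1.99×10^-4, f = 0.01768, h_2 = f(L/D)V²/2g = 0.3658 m
Series → Q common, losses add: H = Σh = 0.9075 m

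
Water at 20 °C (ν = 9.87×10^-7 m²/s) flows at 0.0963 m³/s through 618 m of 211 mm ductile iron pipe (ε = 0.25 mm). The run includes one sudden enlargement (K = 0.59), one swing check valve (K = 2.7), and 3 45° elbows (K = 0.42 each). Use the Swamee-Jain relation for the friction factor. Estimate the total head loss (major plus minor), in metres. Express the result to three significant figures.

V = 4Q/(πD²) = 2.754 m/s; V²/2g = 0.3866 m
Re = 5.89×10^5, ε/D = 0.00118 → f = 0.02104 (Swamee-Jain)
Major: h_f = f(L/D)·V²/2g = 0.02104·2929·0.3866 = 23.82 m
Minor: ΣK = 4.55; h_m = ΣK·V²/2g = 1.759 m
Total H_L = 23.82 + 1.759 = 25.58 m

H_L ≈ 25.6 m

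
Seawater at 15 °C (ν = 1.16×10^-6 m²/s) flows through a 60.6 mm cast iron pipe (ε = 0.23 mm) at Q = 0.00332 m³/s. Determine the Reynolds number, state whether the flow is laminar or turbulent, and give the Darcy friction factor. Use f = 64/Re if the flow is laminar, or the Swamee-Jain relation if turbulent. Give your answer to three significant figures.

V = 4Q/(πD²) = 1.151 m/s
Re = VD/ν = 1.151·0.0606/1.16×10^-6 = 6.01×10^4
Re > 4000 → turbulent; ε/D = 0.00380
Swamee-Jain: f = 0.03010

Re ≈ 6.01×10^4; turbulent; f ≈ 0.0301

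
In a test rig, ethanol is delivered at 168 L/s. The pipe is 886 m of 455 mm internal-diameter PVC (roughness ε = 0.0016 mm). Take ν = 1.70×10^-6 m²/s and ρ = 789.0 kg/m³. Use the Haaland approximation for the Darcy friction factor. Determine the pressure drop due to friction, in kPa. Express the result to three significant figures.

Δp ≈ 12.0 kPa

V = 4Q/(πD²) = 4·0.168/(π·0.455²) = 1.033 m/s
Re = VD/ν = 1.033·0.455/1.70×10^-6 = 2.77×10^5 → turbulent
ε/D = 0.0016/455 = 3.52×10^-6
Haaland: f = 0.01459
h_f = f(L/D)V²/(2g) = 0.01459·(886/0.455)·1.033²/(2·9.81) = 1.546 m
Δp = ρg·h_f = 789.0·9.81·1.546 = 11.97 kPa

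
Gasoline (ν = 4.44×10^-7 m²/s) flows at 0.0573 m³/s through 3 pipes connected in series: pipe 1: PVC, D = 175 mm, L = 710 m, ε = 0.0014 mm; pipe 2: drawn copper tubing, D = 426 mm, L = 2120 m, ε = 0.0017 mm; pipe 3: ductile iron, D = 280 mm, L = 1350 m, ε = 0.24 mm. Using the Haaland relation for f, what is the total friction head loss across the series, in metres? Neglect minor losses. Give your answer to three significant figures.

H ≈ 18.6 m

Pipe 1: V = 2.382 m/s, Re = 9.39×10^5, ε/D = 8.00×10^-6, f = 0.01185, h_1 = f(L/D)V²/2g = 13.90 m
Pipe 2: V = 0.4020 m/s, Re = 3.86×10^5, ε/D = 3.99×10^-6, f = 0.01373, h_2 = f(L/D)V²/2g = 0.5627 m
Pipe 3: V = 0.9306 m/s, Re = 5.87×10^5, ε/D = 8.57×10^-4, f = 0.01946, h_3 = f(L/D)V²/2g = 4.140 m
Series → Q common, losses add: H = Σh = 18.60 m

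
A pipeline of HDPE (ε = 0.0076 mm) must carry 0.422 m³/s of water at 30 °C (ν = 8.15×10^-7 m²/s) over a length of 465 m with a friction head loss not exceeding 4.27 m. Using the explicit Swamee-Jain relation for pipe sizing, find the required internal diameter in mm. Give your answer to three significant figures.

D ≈ 452 mm

Swamee-Jain (Type III): D = 0.66·[ε^1.25·(LQ²/(gh_f))^4.75 + ν·Q^9.4·(L/(gh_f))^5.2]^0.04
LQ²/(gh_f) = 1.977; L/(gh_f) = 11.10
Term 1 = ε^1.25·(…)^4.75 = 1.02×10^-5; Term 2 = ν·Q^9.4·(…)^5.2 = 6.68×10^-5
D = 0.66·(1.02×10^-5 + 6.68×10^-5)^0.04 = 0.4519 m = 452 mm
Check: V = 2.63 m/s, Re = 1.46×10^6, f = 0.01141, h_f = 4.14 m ≈ 4.27 m ✓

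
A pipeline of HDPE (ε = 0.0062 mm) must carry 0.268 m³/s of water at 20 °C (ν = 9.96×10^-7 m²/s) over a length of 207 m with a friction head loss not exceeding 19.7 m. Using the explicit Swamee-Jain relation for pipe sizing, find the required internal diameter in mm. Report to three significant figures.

Swamee-Jain (Type III): D = 0.66·[ε^1.25·(LQ²/(gh_f))^4.75 + ν·Q^9.4·(L/(gh_f))^5.2]^0.04
LQ²/(gh_f) = 0.07693; L/(gh_f) = 1.071
Term 1 = ε^1.25·(…)^4.75 = 1.58×10^-12; Term 2 = ν·Q^9.4·(…)^5.2 = 6.00×10^-12
D = 0.66·(1.58×10^-12 + 6.00×10^-12)^0.04 = 0.2370 m = 237 mm
Check: V = 6.08 m/s, Re = 1.45×10^6, f = 0.01166, h_f = 19.2 m ≈ 19.7 m ✓

D ≈ 237 mm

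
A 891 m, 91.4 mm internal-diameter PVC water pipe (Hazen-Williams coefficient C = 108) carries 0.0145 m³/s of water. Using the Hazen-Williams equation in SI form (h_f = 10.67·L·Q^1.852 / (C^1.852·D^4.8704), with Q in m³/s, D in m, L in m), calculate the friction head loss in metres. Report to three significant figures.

h_f = 10.67·891·0.0145^1.852 / (108^1.852·0.0914^4.8704) = 73.72 m

h_f ≈ 73.7 m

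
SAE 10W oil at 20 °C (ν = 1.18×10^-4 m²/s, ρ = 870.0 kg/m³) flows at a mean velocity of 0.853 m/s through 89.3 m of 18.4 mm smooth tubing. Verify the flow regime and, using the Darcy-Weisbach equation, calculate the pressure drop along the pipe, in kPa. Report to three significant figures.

Δp ≈ 739 kPa

Re = VD/ν = 0.853·0.01840/1.18×10^-4 = 133 → laminar (Re < 2300)
f = 64/Re = 0.4812
h_f = f(L/D)V²/(2g) = 0.4812·(89.3/0.01840)·0.853²/(2·9.81) = 86.60 m
Δp = ρg·h_f = 870.0·9.81·86.60 = 739.1 kPa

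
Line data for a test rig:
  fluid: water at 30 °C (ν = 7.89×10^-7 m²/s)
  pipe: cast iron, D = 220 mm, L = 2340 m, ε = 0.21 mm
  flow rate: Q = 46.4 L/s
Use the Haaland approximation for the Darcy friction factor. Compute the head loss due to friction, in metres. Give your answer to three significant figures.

h_f ≈ 16.3 m

V = 4Q/(πD²) = 4·0.0464/(π·0.220²) = 1.221 m/s
Re = VD/ν = 1.221·0.220/7.89×10^-7 = 3.40×10^5 → turbulent
ε/D = 0.21/220 = 9.55×10^-4
Haaland: f = 0.02023
h_f = f(L/D)V²/(2g) = 0.02023·(2340/0.220)·1.221²/(2·9.81) = 16.34 m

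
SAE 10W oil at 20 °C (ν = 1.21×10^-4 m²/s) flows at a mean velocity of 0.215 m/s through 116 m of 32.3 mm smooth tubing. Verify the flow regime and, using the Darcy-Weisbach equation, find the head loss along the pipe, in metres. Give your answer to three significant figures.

Re = VD/ν = 0.215·0.03230/1.21×10^-4 = 57.4 → laminar (Re < 2300)
f = 64/Re = 1.115
h_f = f(L/D)V²/(2g) = 1.115·(116/0.03230)·0.215²/(2·9.81) = 9.435 m

h_f ≈ 9.44 m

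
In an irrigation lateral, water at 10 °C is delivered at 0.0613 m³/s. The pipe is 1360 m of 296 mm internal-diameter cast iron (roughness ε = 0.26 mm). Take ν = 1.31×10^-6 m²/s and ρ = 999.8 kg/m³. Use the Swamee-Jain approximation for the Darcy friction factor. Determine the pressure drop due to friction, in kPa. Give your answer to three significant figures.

V = 4Q/(πD²) = 4·0.0613/(π·0.296²) = 0.8908 m/s
Re = VD/ν = 0.8908·0.296/1.31×10^-6 = 2.01×10^5 → turbulent
ε/D = 0.26/296 = 8.78×10^-4
Swamee-Jain: f = 0.02069
h_f = f(L/D)V²/(2g) = 0.02069·(1360/0.296)·0.8908²/(2·9.81) = 3.845 m
Δp = ρg·h_f = 999.8·9.81·3.845 = 37.71 kPa

Δp ≈ 37.7 kPa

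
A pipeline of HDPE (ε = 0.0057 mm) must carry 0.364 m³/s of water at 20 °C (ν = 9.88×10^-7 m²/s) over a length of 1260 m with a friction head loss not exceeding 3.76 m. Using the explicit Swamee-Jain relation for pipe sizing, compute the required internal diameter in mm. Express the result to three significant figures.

Swamee-Jain (Type III): D = 0.66·[ε^1.25·(LQ²/(gh_f))^4.75 + ν·Q^9.4·(L/(gh_f))^5.2]^0.04
LQ²/(gh_f) = 4.526; L/(gh_f) = 34.16
Term 1 = ε^1.25·(…)^4.75 = 3.63×10^-4; Term 2 = ν·Q^9.4·(…)^5.2 = 0.00697
D = 0.66·(3.63×10^-4 + 0.00697)^0.04 = 0.5422 m = 542 mm
Check: V = 1.58 m/s, Re = 8.65×10^5, f = 0.01213, h_f = 3.57 m ≈ 3.76 m ✓

D ≈ 542 mm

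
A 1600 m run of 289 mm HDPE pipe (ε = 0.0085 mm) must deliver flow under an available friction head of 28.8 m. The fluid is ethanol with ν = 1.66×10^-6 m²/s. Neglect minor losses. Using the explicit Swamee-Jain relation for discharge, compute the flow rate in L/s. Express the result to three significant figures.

Q ≈ 179 L/s

Swamee-Jain (Type II): Q = -0.965·√(gD⁵h_f/L)·ln[ε/(3.7D) + √(3.17ν²L/(gD³h_f))]
√(gD⁵h_f/L) = √(9.81·0.289⁵·28.8/1600) = 0.01887
ε/(3.7D) = 7.95×10^-6; √(3.17ν²L/(gD³h_f)) = 4.53×10^-5
Q = -0.965·0.01887·ln(5.322×10^-5) = 0.1792 m³/s
Check: V = 2.73 m/s, Re = 4.76×10^5, f = 0.01365, h_f = 28.7 m ≈ 28.8 m ✓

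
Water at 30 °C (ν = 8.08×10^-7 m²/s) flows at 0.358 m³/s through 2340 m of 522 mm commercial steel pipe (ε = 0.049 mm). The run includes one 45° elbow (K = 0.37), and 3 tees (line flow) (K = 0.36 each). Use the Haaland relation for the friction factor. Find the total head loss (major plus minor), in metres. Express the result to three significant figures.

H_L ≈ 8.62 m

V = 4Q/(πD²) = 1.673 m/s; V²/2g = 0.1426 m
Re = 1.08×10^6, ε/D = 9.39×10^-5 → f = 0.01315 (Haaland)
Major: h_f = f(L/D)·V²/2g = 0.01315·4483·0.1426 = 8.408 m
Minor: ΣK = 1.45; h_m = ΣK·V²/2g = 0.2068 m
Total H_L = 8.408 + 0.2068 = 8.615 m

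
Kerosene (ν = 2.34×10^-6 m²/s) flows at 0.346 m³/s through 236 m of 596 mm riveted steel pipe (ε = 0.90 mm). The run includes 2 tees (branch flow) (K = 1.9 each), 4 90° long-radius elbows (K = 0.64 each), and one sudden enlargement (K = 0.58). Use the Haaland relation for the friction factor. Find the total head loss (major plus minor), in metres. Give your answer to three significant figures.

H_L ≈ 1.24 m

V = 4Q/(πD²) = 1.240 m/s; V²/2g = 0.07840 m
Re = 3.16×10^5, ε/D = 0.00151 → f = 0.02242 (Haaland)
Major: h_f = f(L/D)·V²/2g = 0.02242·396.0·0.07840 = 0.6959 m
Minor: ΣK = 6.94; h_m = ΣK·V²/2g = 0.5441 m
Total H_L = 0.6959 + 0.5441 = 1.240 m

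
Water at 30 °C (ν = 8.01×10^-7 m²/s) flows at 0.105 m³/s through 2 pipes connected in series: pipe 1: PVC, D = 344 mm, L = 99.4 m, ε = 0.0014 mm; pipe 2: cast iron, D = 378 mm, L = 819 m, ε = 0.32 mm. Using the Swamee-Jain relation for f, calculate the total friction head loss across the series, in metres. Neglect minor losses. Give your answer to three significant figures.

Pipe 1: V = 1.130 m/s, Re = 4.85×10^5, ε/D = 4.07×10^-6, f = 0.01323, h_1 = f(L/D)V²/2g = 0.2486 m
Pipe 2: V = 0.9357 m/s, Re = 4.42×10^5, ε/D = 8.47×10^-4, f = 0.01974, h_2 = f(L/D)V²/2g = 1.909 m
Series → Q common, losses add: H = Σh = 2.157 m

H ≈ 2.16 m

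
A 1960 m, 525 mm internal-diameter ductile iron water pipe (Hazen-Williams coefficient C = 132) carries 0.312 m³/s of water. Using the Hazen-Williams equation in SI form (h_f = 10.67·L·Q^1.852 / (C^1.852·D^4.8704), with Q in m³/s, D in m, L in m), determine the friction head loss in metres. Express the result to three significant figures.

h_f = 10.67·1960·0.312^1.852 / (132^1.852·0.525^4.8704) = 6.595 m

h_f ≈ 6.60 m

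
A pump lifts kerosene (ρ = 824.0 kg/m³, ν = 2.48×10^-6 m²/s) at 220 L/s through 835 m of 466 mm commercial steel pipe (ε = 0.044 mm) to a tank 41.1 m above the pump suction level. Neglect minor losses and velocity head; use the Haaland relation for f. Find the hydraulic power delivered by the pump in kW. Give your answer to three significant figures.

V = 4Q/(πD²) = 1.290 m/s; Re = 2.42×10^5; ε/D = 9.44×10^-5; f = 0.01567
h_f = f(L/D)V²/2g = 2.381 m
Total head H = z + h_f = 41.1 + 2.381 = 43.48 m
P_hyd = ρgQH = 824.0·9.81·0.220·43.48 = 77.32 kW

P_hyd ≈ 77.3 kW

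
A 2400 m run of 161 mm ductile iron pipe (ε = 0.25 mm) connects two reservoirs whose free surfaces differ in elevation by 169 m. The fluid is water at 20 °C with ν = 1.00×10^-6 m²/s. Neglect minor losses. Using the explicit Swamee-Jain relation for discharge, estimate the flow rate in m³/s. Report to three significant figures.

Swamee-Jain (Type II): Q = -0.965·√(gD⁵h_f/L)·ln[ε/(3.7D) + √(3.17ν²L/(gD³h_f))]
√(gD⁵h_f/L) = √(9.81·0.161⁵·169/2400) = 0.008644
ε/(3.7D) = 4.20×10^-4; √(3.17ν²L/(gD³h_f)) = 3.32×10^-5
Q = -0.965·0.008644·ln(4.528×10^-4) = 0.06423 m³/s
Check: V = 3.16 m/s, Re = 5.08×10^5, f = 0.02247, h_f = 170 m ≈ 169 m ✓

Q ≈ 0.0642 m³/s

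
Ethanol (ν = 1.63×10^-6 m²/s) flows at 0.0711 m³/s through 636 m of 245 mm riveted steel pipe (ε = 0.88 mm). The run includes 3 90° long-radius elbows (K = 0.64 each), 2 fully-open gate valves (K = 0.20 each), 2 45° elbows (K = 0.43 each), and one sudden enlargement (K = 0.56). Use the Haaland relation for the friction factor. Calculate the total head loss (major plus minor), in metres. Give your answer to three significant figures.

V = 4Q/(πD²) = 1.508 m/s; V²/2g = 0.1159 m
Re = 2.27×10^5, ε/D = 0.00359 → f = 0.02807 (Haaland)
Major: h_f = f(L/D)·V²/2g = 0.02807·2596·0.1159 = 8.447 m
Minor: ΣK = 3.74; h_m = ΣK·V²/2g = 0.4336 m
Total H_L = 8.447 + 0.4336 = 8.881 m

H_L ≈ 8.88 m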